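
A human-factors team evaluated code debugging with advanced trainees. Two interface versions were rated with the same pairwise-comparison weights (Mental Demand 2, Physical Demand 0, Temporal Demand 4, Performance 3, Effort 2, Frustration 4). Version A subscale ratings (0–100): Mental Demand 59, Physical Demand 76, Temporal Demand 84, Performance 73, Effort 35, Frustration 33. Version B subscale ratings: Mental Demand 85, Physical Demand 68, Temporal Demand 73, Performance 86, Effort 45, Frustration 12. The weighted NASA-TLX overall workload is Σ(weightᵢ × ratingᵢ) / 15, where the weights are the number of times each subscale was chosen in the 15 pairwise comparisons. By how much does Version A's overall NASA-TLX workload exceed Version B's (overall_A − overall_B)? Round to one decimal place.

1.1

Version A weighted sum = 2·59 + 0·76 + 4·84 + 3·73 + 2·35 + 4·33 = 118 + 0 + 336 + 219 + 70 + 132 = 875; overall_A = 875/15 = 58.3333.
Version B weighted sum = 2·85 + 0·68 + 4·73 + 3·86 + 2·45 + 4·12 = 170 + 0 + 292 + 258 + 90 + 48 = 858; overall_B = 858/15 = 57.2000.
Difference = 58.3333 − 57.2000 = 1.1333 ≈ 1.1.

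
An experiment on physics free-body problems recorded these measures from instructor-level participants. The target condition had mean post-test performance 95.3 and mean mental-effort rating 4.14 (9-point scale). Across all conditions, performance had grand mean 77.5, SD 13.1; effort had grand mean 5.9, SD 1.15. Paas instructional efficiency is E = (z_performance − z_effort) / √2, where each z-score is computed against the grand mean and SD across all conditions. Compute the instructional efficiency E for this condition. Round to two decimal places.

2.04

z_performance = (95.3 − 77.5) / 13.1 = 17.8000 / 13.1 = 1.3588.
z_effort = (4.14 − 5.9) / 1.15 = -1.7600 / 1.15 = -1.5304.
z_P − z_E = 1.3588 − (-1.5304) = 2.8892.
E = 2.8892 / √2 = 2.8892 / 1.41421 = 2.0430 ≈ 2.04.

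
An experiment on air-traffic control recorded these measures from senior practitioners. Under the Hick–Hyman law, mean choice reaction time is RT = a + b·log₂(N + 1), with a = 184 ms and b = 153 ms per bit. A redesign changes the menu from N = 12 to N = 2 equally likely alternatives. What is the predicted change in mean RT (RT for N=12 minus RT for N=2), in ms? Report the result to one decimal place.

323.7

RT(12) = 184 + 153·log₂(13) = 184 + 153·3.7004 = 750.1612 ms.
RT(2) = 184 + 153·log₂(3) = 184 + 153·1.5850 = 426.5050 ms.
Difference = 750.1612 − 426.5050 = 323.6562 ≈ 323.7 ms.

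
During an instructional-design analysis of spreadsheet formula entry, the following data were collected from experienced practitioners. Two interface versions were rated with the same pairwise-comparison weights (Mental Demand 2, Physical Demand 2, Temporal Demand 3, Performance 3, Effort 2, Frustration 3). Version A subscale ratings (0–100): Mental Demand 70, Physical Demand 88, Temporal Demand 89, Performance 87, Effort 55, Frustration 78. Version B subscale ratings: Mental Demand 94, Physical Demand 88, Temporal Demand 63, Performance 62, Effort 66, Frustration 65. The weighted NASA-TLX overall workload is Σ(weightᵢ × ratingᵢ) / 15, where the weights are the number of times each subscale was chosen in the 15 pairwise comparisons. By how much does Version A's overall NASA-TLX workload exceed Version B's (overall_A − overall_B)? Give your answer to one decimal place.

Version A weighted sum = 2·70 + 2·88 + 3·89 + 3·87 + 2·55 + 3·78 = 140 + 176 + 267 + 261 + 110 + 234 = 1188; overall_A = 1188/15 = 79.2000.
Version B weighted sum = 2·94 + 2·88 + 3·63 + 3·62 + 2·66 + 3·65 = 188 + 176 + 189 + 186 + 132 + 195 = 1066; overall_B = 1066/15 = 71.0667.
Difference = 79.2000 − 71.0667 = 8.1333 ≈ 8.1.

8.1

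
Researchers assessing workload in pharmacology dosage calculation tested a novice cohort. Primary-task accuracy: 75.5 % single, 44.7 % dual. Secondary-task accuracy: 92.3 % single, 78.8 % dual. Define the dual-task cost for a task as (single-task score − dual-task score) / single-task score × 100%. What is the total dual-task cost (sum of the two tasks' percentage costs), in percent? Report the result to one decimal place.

Primary cost = (75.5 − 44.7) / 75.5 × 100% = 40.7947%.
Secondary cost = (92.3 − 78.8) / 92.3 × 100% = 14.6262%.
Total = 40.7947% + 14.6262% = 55.4209% ≈ 55.4%.

55.4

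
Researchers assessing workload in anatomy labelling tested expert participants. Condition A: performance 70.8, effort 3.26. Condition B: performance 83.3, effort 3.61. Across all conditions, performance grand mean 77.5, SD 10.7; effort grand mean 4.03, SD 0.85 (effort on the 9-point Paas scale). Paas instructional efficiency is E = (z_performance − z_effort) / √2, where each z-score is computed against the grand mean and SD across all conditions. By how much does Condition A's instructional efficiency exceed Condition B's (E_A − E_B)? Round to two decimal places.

Condition A: z_P = (70.8 − 77.5)/10.7 = -0.6262; z_E = (3.26 − 4.03)/0.85 = -0.9059; E_A = (-0.6262 − (-0.9059))/√2 = 0.1978.
Condition B: z_P = (83.3 − 77.5)/10.7 = 0.5421; z_E = (3.61 − 4.03)/0.85 = -0.4941; E_B = (0.5421 − (-0.4941))/√2 = 0.7327.
E_A − E_B = 0.1978 − 0.7327 = -0.5349 ≈ -0.53.

-0.53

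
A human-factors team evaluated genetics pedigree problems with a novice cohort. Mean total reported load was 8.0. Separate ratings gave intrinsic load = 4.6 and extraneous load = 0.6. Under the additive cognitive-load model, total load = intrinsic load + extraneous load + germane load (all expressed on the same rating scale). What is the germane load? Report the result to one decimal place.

2.8

germane load = total − intrinsic − extraneous
             = 8.0 − 4.6 − 0.6 = 2.8.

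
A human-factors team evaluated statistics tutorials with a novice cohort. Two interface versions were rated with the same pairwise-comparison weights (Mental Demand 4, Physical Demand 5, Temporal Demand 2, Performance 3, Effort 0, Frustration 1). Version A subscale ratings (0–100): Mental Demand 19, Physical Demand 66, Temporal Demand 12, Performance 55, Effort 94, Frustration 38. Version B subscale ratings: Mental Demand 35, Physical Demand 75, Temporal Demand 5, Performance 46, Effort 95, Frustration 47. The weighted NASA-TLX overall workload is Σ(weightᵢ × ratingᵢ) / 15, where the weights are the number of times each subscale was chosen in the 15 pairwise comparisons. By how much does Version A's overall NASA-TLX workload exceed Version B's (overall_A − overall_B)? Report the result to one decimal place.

-5.1

Version A weighted sum = 4·19 + 5·66 + 2·12 + 3·55 + 0·94 + 1·38 = 76 + 330 + 24 + 165 + 0 + 38 = 633; overall_A = 633/15 = 42.2000.
Version B weighted sum = 4·35 + 5·75 + 2·5 + 3·46 + 0·95 + 1·47 = 140 + 375 + 10 + 138 + 0 + 47 = 710; overall_B = 710/15 = 47.3333.
Difference = 42.2000 − 47.3333 = -5.1333 ≈ -5.1.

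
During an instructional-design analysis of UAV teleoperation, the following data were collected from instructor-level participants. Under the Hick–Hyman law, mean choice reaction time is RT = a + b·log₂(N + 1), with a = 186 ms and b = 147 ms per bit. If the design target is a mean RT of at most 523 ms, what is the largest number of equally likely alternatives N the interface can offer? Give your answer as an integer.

Set 186 + 147·log₂(N + 1) ≤ 523.
log₂(N + 1) ≤ (523 − 186) / 147 = 2.2925.
N + 1 ≤ 2^2.2925 = 4.8990.
N ≤ 3.8990, so the largest integer N is 3.

3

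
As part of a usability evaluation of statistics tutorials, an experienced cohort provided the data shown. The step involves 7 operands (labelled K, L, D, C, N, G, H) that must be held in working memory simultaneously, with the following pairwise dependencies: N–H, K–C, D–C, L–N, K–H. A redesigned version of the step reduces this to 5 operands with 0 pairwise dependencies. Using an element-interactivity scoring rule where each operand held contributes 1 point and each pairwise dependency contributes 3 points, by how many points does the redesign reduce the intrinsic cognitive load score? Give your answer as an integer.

Original: 7 × 1 + 5 × 3 = 7 + 15 = 22.
Redesigned: 5 × 1 + 0 × 3 = 5 + 0 = 5.
Reduction = 22 − 5 = 17.

17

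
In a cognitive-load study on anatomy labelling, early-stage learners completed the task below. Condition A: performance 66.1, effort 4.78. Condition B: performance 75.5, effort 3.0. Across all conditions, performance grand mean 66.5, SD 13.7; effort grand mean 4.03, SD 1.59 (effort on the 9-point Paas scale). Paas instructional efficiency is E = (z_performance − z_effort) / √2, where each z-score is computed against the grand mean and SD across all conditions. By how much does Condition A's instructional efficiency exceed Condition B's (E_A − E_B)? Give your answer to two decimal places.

-1.28

Condition A: z_P = (66.1 − 66.5)/13.7 = -0.0292; z_E = (4.78 − 4.03)/1.59 = 0.4717; E_A = (-0.0292 − 0.4717)/√2 = -0.3542.
Condition B: z_P = (75.5 − 66.5)/13.7 = 0.6569; z_E = (3.0 − 4.03)/1.59 = -0.6478; E_B = (0.6569 − (-0.6478))/√2 = 0.9226.
E_A − E_B = -0.3542 − 0.9226 = -1.2768 ≈ -1.28.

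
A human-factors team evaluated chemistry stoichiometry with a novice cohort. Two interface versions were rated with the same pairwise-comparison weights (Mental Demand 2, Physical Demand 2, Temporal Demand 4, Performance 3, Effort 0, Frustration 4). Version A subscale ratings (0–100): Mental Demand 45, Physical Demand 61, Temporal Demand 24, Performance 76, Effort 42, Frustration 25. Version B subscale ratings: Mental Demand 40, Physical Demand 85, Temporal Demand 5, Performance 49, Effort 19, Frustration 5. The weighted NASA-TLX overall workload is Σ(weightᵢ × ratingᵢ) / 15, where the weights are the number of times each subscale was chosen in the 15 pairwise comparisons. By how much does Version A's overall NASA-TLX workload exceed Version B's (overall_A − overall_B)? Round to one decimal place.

Version A weighted sum = 2·45 + 2·61 + 4·24 + 3·76 + 0·42 + 4·25 = 90 + 122 + 96 + 228 + 0 + 100 = 636; overall_A = 636/15 = 42.4000.
Version B weighted sum = 2·40 + 2·85 + 4·5 + 3·49 + 0·19 + 4·5 = 80 + 170 + 20 + 147 + 0 + 20 = 437; overall_B = 437/15 = 29.1333.
Difference = 42.4000 − 29.1333 = 13.2667 ≈ 13.3.

13.3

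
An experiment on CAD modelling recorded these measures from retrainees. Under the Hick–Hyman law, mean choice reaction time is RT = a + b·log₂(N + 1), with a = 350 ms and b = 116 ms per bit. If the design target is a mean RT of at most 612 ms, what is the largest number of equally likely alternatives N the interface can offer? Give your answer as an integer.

3

Set 350 + 116·log₂(N + 1) ≤ 612.
log₂(N + 1) ≤ (612 − 350) / 116 = 2.2586.
N + 1 ≤ 2^2.2586 = 4.7853.
N ≤ 3.7853, so the largest integer N is 3.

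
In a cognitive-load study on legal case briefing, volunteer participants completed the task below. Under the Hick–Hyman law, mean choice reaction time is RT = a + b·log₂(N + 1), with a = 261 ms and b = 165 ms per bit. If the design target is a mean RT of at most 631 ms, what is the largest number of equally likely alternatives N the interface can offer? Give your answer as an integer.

3

Set 261 + 165·log₂(N + 1) ≤ 631.
log₂(N + 1) ≤ (631 − 261) / 165 = 2.2424.
N + 1 ≤ 2^2.2424 = 4.7318.
N ≤ 3.7318, so the largest integer N is 3.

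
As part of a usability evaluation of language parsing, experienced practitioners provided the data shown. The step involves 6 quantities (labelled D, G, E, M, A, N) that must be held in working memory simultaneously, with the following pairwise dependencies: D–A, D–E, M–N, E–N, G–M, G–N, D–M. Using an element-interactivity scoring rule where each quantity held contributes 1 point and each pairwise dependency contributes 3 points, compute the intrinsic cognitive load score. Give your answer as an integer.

Count of quantities held simultaneously: 6.
Count of pairwise dependencies listed: 7.
Element contribution: 6 × 1 = 6.
Interaction contribution: 7 × 3 = 21.
Intrinsic load = 6 + 21 = 27.

27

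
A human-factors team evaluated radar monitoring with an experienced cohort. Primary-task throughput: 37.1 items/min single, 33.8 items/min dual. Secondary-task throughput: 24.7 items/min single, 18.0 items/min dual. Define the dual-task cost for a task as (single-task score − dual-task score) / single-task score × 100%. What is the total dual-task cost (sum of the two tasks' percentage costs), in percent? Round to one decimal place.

Primary cost = (37.1 − 33.8) / 37.1 × 100% = 8.8949%.
Secondary cost = (24.7 − 18.0) / 24.7 × 100% = 27.1255%.
Total = 8.8949% + 27.1255% = 36.0204% ≈ 36.0%.

36.0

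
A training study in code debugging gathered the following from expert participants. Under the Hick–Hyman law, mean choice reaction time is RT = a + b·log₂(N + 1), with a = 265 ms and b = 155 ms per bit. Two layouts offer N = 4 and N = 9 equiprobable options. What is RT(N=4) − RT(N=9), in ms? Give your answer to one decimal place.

RT(4) = 265 + 155·log₂(5) = 265 + 155·2.3219 = 624.8945 ms.
RT(9) = 265 + 155·log₂(10) = 265 + 155·3.3219 = 779.8945 ms.
Difference = 624.8945 − 779.8945 = -155.0000 ≈ -155.0 ms.

-155.0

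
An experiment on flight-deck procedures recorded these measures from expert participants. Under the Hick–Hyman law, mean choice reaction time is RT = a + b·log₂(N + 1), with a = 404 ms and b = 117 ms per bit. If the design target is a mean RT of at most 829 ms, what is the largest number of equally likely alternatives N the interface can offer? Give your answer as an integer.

Set 404 + 117·log₂(N + 1) ≤ 829.
log₂(N + 1) ≤ (829 − 404) / 117 = 3.6325.
N + 1 ≤ 2^3.6325 = 12.4020.
N ≤ 11.4020, so the largest integer N is 11.

11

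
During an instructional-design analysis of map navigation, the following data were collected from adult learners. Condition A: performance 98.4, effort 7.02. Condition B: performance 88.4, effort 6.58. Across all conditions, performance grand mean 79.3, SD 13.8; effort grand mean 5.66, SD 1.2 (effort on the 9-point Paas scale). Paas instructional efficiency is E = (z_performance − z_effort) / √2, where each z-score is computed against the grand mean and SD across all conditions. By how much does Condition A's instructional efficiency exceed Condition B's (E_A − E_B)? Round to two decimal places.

0.25

Condition A: z_P = (98.4 − 79.3)/13.8 = 1.3841; z_E = (7.02 − 5.66)/1.2 = 1.1333; E_A = (1.3841 − 1.1333)/√2 = 0.1773.
Condition B: z_P = (88.4 − 79.3)/13.8 = 0.6594; z_E = (6.58 − 5.66)/1.2 = 0.7667; E_B = (0.6594 − 0.7667)/√2 = -0.0759.
E_A − E_B = 0.1773 − (-0.0759) = 0.2532 ≈ 0.25.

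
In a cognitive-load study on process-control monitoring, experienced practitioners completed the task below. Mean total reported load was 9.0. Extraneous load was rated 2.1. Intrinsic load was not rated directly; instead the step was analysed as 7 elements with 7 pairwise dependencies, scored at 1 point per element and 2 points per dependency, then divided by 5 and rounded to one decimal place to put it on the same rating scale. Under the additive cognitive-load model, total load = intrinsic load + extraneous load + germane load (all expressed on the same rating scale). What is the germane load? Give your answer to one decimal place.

2.7

Intrinsic (element-interactivity): (7 × 1 + 7 × 2) / 5 = 21 / 5 = 4.2000 → 4.2.
germane load = total − intrinsic − extraneous
             = 9.0 − 4.2 − 2.1 = 2.7.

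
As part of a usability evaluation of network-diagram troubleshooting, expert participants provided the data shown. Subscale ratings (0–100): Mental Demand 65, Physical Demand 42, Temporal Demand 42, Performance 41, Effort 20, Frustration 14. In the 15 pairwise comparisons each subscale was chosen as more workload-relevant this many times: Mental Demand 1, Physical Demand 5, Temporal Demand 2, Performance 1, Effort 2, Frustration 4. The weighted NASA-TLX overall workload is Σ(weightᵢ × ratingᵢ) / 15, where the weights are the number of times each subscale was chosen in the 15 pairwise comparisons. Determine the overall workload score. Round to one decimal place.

The tallies are the weights (they sum to 15).
Weighted sum = 1·65 + 5·42 + 2·42 + 1·41 + 2·20 + 4·14
            = 65 + 210 + 84 + 41 + 40 + 56 = 496.
Overall workload = 496 / 15 = 33.0667 ≈ 33.1.

33.1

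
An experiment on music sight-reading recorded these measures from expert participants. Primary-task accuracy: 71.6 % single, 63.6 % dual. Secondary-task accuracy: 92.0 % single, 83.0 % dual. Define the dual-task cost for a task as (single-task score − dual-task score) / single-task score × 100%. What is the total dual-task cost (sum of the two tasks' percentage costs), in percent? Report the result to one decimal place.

21.0

Primary cost = (71.6 − 63.6) / 71.6 × 100% = 11.1732%.
Secondary cost = (92.0 − 83.0) / 92.0 × 100% = 9.7826%.
Total = 11.1732% + 9.7826% = 20.9558% ≈ 21.0%.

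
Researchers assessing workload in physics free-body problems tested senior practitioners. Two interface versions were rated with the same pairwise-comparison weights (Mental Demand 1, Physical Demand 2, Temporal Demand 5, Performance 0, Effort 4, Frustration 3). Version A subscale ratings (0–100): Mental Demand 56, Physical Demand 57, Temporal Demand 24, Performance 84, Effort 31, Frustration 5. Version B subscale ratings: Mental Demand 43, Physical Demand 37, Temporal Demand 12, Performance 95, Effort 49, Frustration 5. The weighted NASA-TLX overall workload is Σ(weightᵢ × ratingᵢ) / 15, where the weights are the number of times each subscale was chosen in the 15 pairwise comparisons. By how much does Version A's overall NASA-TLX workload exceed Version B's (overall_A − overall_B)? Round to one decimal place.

Version A weighted sum = 1·56 + 2·57 + 5·24 + 0·84 + 4·31 + 3·5 = 56 + 114 + 120 + 0 + 124 + 15 = 429; overall_A = 429/15 = 28.6000.
Version B weighted sum = 1·43 + 2·37 + 5·12 + 0·95 + 4·49 + 3·5 = 43 + 74 + 60 + 0 + 196 + 15 = 388; overall_B = 388/15 = 25.8667.
Difference = 28.6000 − 25.8667 = 2.7333 ≈ 2.7.

2.7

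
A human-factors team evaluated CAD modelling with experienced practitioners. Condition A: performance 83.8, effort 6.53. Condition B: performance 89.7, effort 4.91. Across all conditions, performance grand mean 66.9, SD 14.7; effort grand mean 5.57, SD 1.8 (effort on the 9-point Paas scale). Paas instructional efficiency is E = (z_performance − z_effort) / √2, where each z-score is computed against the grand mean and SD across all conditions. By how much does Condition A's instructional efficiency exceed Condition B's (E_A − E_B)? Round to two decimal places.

-0.92

Condition A: z_P = (83.8 − 66.9)/14.7 = 1.1497; z_E = (6.53 − 5.57)/1.8 = 0.5333; E_A = (1.1497 − 0.5333)/√2 = 0.4359.
Condition B: z_P = (89.7 − 66.9)/14.7 = 1.5510; z_E = (4.91 − 5.57)/1.8 = -0.3667; E_B = (1.5510 − (-0.3667))/√2 = 1.3560.
E_A − E_B = 0.4359 − 1.3560 = -0.9201 ≈ -0.92.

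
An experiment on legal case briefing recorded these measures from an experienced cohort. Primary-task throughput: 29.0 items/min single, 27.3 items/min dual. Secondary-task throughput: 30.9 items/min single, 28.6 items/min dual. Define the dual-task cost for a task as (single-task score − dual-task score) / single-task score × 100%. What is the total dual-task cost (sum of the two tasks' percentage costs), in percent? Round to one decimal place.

13.3

Primary cost = (29.0 − 27.3) / 29.0 × 100% = 5.8621%.
Secondary cost = (30.9 − 28.6) / 30.9 × 100% = 7.4434%.
Total = 5.8621% + 7.4434% = 13.3055% ≈ 13.3%.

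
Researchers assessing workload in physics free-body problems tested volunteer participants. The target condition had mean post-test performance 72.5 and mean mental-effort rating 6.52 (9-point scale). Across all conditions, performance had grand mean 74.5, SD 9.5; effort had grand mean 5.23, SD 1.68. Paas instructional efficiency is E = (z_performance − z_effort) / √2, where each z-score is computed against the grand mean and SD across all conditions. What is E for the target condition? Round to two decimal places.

z_performance = (72.5 − 74.5) / 9.5 = -2.0000 / 9.5 = -0.2105.
z_effort = (6.52 − 5.23) / 1.68 = 1.2900 / 1.68 = 0.7679.
z_P − z_E = -0.2105 − 0.7679 = -0.9784.
E = -0.9784 / √2 = -0.9784 / 1.41421 = -0.6918 ≈ -0.69.

-0.69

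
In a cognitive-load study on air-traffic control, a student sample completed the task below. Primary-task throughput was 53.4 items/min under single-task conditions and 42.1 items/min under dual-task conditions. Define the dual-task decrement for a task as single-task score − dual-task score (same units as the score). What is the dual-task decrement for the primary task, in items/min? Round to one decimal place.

11.3

Decrement = 53.4 − 42.1 = 11.3000 items/min ≈ 11.3 items/min.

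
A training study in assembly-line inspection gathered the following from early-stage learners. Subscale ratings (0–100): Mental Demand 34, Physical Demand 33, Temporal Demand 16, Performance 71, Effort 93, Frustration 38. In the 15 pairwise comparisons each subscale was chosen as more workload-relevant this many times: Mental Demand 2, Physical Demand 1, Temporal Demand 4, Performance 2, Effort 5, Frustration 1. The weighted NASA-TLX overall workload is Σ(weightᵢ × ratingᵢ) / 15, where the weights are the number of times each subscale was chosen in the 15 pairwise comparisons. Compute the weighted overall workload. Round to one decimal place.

54.0

The tallies are the weights (they sum to 15).
Weighted sum = 2·34 + 1·33 + 4·16 + 2·71 + 5·93 + 1·38
            = 68 + 33 + 64 + 142 + 465 + 38 = 810.
Overall workload = 810 / 15 = 54.0000 ≈ 54.0.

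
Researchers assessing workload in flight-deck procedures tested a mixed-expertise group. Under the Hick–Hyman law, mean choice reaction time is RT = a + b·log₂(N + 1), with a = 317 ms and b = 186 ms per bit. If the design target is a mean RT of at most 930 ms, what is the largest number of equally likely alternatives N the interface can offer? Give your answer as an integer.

Set 317 + 186·log₂(N + 1) ≤ 930.
log₂(N + 1) ≤ (930 − 317) / 186 = 3.2957.
N + 1 ≤ 2^3.2957 = 9.8198.
N ≤ 8.8198, so the largest integer N is 8.

8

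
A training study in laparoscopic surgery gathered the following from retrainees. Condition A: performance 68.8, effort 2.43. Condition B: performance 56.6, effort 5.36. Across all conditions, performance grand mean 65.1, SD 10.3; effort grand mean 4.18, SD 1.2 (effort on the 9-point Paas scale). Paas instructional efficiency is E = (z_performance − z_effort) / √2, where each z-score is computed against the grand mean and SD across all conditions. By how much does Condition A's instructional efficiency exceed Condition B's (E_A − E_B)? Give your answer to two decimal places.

Condition A: z_P = (68.8 − 65.1)/10.3 = 0.3592; z_E = (2.43 − 4.18)/1.2 = -1.4583; E_A = (0.3592 − (-1.4583))/√2 = 1.2852.
Condition B: z_P = (56.6 − 65.1)/10.3 = -0.8252; z_E = (5.36 − 4.18)/1.2 = 0.9833; E_B = (-0.8252 − 0.9833)/√2 = -1.2788.
E_A − E_B = 1.2852 − (-1.2788) = 2.5640 ≈ 2.56.

2.56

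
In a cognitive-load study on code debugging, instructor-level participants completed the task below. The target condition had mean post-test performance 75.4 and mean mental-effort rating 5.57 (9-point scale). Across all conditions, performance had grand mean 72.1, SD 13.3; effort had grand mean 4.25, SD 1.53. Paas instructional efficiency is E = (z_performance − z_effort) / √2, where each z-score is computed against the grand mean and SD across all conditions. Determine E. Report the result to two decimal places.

-0.43

z_performance = (75.4 − 72.1) / 13.3 = 3.3000 / 13.3 = 0.2481.
z_effort = (5.57 − 4.25) / 1.53 = 1.3200 / 1.53 = 0.8627.
z_P − z_E = 0.2481 − 0.8627 = -0.6146.
E = -0.6146 / √2 = -0.6146 / 1.41421 = -0.4346 ≈ -0.43.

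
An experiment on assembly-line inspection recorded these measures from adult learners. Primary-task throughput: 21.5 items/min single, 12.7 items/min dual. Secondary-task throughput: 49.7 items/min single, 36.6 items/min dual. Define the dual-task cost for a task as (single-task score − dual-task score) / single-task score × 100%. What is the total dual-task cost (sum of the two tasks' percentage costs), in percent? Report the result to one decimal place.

67.3

Primary cost = (21.5 − 12.7) / 21.5 × 100% = 40.9302%.
Secondary cost = (49.7 − 36.6) / 49.7 × 100% = 26.3581%.
Total = 40.9302% + 26.3581% = 67.2883% ≈ 67.3%.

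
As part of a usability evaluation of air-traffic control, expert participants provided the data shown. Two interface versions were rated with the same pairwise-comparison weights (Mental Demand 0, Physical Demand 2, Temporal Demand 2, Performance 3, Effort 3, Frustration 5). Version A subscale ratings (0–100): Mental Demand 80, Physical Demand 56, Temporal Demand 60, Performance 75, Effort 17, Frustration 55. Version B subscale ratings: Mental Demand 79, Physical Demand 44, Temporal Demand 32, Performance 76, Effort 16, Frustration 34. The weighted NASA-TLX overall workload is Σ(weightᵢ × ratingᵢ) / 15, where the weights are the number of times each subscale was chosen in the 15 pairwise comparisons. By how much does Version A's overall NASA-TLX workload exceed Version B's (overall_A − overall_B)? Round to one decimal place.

Version A weighted sum = 0·80 + 2·56 + 2·60 + 3·75 + 3·17 + 5·55 = 0 + 112 + 120 + 225 + 51 + 275 = 783; overall_A = 783/15 = 52.2000.
Version B weighted sum = 0·79 + 2·44 + 2·32 + 3·76 + 3·16 + 5·34 = 0 + 88 + 64 + 228 + 48 + 170 = 598; overall_B = 598/15 = 39.8667.
Difference = 52.2000 − 39.8667 = 12.3333 ≈ 12.3.

12.3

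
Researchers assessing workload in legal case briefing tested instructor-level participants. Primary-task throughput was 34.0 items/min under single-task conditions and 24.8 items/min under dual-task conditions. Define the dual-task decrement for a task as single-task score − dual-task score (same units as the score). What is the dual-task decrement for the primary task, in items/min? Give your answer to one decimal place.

Decrement = 34.0 − 24.8 = 9.2000 items/min ≈ 9.2 items/min.

9.2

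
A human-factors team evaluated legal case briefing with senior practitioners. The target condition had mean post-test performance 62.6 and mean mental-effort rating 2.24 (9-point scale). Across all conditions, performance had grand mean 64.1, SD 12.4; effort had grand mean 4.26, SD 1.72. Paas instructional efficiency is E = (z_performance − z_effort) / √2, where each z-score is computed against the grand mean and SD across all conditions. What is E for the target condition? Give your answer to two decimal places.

z_performance = (62.6 − 64.1) / 12.4 = -1.5000 / 12.4 = -0.1210.
z_effort = (2.24 − 4.26) / 1.72 = -2.0200 / 1.72 = -1.1744.
z_P − z_E = -0.1210 − (-1.1744) = 1.0534.
E = 1.0534 / √2 = 1.0534 / 1.41421 = 0.7449 ≈ 0.74.

0.74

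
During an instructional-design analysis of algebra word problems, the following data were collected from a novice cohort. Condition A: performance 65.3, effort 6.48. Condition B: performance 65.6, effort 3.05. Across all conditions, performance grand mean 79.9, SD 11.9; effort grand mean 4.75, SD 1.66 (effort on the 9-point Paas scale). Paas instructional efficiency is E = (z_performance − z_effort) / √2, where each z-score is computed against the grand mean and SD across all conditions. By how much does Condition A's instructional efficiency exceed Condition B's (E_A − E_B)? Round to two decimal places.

-1.48

Condition A: z_P = (65.3 − 79.9)/11.9 = -1.2269; z_E = (6.48 − 4.75)/1.66 = 1.0422; E_A = (-1.2269 − 1.0422)/√2 = -1.6045.
Condition B: z_P = (65.6 − 79.9)/11.9 = -1.2017; z_E = (3.05 − 4.75)/1.66 = -1.0241; E_B = (-1.2017 − (-1.0241))/√2 = -0.1256.
E_A − E_B = -1.6045 − (-0.1256) = -1.4789 ≈ -1.48.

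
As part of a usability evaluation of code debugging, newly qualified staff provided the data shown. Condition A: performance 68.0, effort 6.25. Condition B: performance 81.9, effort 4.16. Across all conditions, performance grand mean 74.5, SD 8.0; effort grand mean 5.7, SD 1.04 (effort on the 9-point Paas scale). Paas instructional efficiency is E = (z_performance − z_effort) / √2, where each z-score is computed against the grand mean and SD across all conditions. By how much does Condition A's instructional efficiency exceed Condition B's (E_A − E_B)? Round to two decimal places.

-2.65

Condition A: z_P = (68.0 − 74.5)/8.0 = -0.8125; z_E = (6.25 − 5.7)/1.04 = 0.5288; E_A = (-0.8125 − 0.5288)/√2 = -0.9484.
Condition B: z_P = (81.9 − 74.5)/8.0 = 0.9250; z_E = (4.16 − 5.7)/1.04 = -1.4808; E_B = (0.9250 − (-1.4808))/√2 = 1.7012.
E_A − E_B = -0.9484 − 1.7012 = -2.6496 ≈ -2.65.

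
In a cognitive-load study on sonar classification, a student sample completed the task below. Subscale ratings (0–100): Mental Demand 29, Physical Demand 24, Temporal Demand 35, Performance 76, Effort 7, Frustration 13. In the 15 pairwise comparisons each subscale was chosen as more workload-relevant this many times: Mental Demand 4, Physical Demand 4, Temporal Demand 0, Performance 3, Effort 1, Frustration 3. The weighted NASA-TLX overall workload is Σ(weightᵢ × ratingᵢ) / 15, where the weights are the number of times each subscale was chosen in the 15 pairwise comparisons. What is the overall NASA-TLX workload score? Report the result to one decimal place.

32.4

The tallies are the weights (they sum to 15).
Weighted sum = 4·29 + 4·24 + 0·35 + 3·76 + 1·7 + 3·13
            = 116 + 96 + 0 + 228 + 7 + 39 = 486.
Overall workload = 486 / 15 = 32.4000 ≈ 32.4.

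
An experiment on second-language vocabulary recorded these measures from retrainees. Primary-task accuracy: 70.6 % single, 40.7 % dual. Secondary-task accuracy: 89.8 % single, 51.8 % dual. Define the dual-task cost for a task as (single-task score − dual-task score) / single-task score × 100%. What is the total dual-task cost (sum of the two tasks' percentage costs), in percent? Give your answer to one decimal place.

84.7

Primary cost = (70.6 − 40.7) / 70.6 × 100% = 42.3513%.
Secondary cost = (89.8 − 51.8) / 89.8 × 100% = 42.3163%.
Total = 42.3513% + 42.3163% = 84.6676% ≈ 84.7%.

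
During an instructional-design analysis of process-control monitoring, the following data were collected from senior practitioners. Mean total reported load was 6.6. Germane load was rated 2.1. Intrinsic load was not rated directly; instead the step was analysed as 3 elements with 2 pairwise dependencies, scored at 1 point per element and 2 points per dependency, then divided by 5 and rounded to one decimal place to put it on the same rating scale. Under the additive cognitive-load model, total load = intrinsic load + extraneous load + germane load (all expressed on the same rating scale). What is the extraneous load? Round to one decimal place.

Intrinsic (element-interactivity): (3 × 1 + 2 × 2) / 5 = 7 / 5 = 1.4000 → 1.4.
extraneous load = total − intrinsic − germane
             = 6.6 − 1.4 − 2.1 = 3.1.

3.1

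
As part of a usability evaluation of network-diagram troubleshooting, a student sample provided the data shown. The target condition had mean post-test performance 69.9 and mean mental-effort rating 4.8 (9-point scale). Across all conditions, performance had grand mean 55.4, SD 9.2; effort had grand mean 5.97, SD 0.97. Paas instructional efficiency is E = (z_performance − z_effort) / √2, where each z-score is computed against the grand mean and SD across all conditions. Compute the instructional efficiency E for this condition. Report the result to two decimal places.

1.97

z_performance = (69.9 − 55.4) / 9.2 = 14.5000 / 9.2 = 1.5761.
z_effort = (4.8 − 5.97) / 0.97 = -1.1700 / 0.97 = -1.2062.
z_P − z_E = 1.5761 − (-1.2062) = 2.7823.
E = 2.7823 / √2 = 2.7823 / 1.41421 = 1.9674 ≈ 1.97.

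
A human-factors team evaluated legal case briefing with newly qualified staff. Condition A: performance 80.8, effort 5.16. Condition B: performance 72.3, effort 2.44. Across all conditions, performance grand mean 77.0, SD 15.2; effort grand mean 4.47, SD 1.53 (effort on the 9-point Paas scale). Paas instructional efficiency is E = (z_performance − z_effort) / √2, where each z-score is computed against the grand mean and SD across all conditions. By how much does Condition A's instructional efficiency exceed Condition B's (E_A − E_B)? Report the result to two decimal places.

-0.86

Condition A: z_P = (80.8 − 77.0)/15.2 = 0.2500; z_E = (5.16 − 4.47)/1.53 = 0.4510; E_A = (0.2500 − 0.4510)/√2 = -0.1421.
Condition B: z_P = (72.3 − 77.0)/15.2 = -0.3092; z_E = (2.44 − 4.47)/1.53 = -1.3268; E_B = (-0.3092 − (-1.3268))/√2 = 0.7196.
E_A − E_B = -0.1421 − 0.7196 = -0.8617 ≈ -0.86.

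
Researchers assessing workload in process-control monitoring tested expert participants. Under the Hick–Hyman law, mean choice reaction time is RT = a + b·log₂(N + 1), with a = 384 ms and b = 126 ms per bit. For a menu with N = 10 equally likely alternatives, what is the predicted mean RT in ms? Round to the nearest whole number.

log₂(10 + 1) = log₂(11) = 3.4594.
RT = 384 + 126 × 3.4594 = 384 + 435.8844 = 819.8844 ms.
≈ 820 ms.

820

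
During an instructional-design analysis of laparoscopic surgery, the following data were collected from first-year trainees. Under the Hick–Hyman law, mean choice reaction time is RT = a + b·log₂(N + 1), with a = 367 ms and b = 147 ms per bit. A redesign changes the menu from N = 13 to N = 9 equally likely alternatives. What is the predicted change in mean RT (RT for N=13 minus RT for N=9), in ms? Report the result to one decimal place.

71.4

RT(13) = 367 + 147·log₂(14) = 367 + 147·3.8074 = 926.6878 ms.
RT(9) = 367 + 147·log₂(10) = 367 + 147·3.3219 = 855.3193 ms.
Difference = 926.6878 − 855.3193 = 71.3685 ≈ 71.4 ms.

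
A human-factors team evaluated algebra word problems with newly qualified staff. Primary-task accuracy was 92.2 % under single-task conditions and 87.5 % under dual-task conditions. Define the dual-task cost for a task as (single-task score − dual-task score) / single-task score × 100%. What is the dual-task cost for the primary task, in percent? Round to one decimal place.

5.1

Cost = (92.2 − 87.5) / 92.2 × 100%
     = 4.7000 / 92.2 × 100% = 5.0976%.
≈ 5.1%.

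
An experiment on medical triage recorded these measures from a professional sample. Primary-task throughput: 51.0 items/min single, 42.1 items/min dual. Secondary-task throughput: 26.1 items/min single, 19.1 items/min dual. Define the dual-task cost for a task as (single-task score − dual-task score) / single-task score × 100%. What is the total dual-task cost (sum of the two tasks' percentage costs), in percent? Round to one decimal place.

Primary cost = (51.0 − 42.1) / 51.0 × 100% = 17.4510%.
Secondary cost = (26.1 − 19.1) / 26.1 × 100% = 26.8199%.
Total = 17.4510% + 26.8199% = 44.2709% ≈ 44.3%.

44.3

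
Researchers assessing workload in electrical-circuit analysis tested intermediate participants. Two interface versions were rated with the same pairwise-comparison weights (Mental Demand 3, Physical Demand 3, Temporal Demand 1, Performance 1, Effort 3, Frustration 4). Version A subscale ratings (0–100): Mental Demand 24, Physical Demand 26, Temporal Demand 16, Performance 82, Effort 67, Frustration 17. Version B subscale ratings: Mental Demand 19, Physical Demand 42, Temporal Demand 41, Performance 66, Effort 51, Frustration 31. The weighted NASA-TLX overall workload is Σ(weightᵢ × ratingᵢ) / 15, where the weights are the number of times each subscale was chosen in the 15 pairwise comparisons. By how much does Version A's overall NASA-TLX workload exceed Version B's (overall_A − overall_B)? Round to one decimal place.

-3.3

Version A weighted sum = 3·24 + 3·26 + 1·16 + 1·82 + 3·67 + 4·17 = 72 + 78 + 16 + 82 + 201 + 68 = 517; overall_A = 517/15 = 34.4667.
Version B weighted sum = 3·19 + 3·42 + 1·41 + 1·66 + 3·51 + 4·31 = 57 + 126 + 41 + 66 + 153 + 124 = 567; overall_B = 567/15 = 37.8000.
Difference = 34.4667 − 37.8000 = -3.3333 ≈ -3.3.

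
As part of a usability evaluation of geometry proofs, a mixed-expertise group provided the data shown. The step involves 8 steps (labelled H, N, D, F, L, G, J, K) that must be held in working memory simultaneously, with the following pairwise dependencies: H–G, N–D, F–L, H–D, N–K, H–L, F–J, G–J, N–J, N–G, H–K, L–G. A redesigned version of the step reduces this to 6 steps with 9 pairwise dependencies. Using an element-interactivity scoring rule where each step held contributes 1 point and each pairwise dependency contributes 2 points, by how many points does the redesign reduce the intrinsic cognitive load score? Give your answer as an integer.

Original: 8 × 1 + 12 × 2 = 8 + 24 = 32.
Redesigned: 6 × 1 + 9 × 2 = 6 + 18 = 24.
Reduction = 32 − 24 = 8.

8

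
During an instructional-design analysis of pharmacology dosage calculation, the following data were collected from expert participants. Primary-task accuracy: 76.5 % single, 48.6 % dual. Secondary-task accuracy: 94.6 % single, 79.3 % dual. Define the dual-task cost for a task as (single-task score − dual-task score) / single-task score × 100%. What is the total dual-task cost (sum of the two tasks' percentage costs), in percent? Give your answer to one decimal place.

Primary cost = (76.5 − 48.6) / 76.5 × 100% = 36.4706%.
Secondary cost = (94.6 − 79.3) / 94.6 × 100% = 16.1734%.
Total = 36.4706% + 16.1734% = 52.6440% ≈ 52.6%.

52.6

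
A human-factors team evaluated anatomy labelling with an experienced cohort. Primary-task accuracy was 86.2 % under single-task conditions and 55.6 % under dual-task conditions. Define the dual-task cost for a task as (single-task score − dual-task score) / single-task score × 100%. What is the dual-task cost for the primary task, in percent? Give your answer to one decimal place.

Cost = (86.2 − 55.6) / 86.2 × 100%
     = 30.6000 / 86.2 × 100% = 35.4988%.
≈ 35.5%.

35.5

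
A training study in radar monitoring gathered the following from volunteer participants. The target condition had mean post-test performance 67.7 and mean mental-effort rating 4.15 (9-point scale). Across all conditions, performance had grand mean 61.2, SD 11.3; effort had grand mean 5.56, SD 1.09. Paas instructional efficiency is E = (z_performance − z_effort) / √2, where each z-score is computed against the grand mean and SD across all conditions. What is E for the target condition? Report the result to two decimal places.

z_performance = (67.7 − 61.2) / 11.3 = 6.5000 / 11.3 = 0.5752.
z_effort = (4.15 − 5.56) / 1.09 = -1.4100 / 1.09 = -1.2936.
z_P − z_E = 0.5752 − (-1.2936) = 1.8688.
E = 1.8688 / √2 = 1.8688 / 1.41421 = 1.3214 ≈ 1.32.

1.32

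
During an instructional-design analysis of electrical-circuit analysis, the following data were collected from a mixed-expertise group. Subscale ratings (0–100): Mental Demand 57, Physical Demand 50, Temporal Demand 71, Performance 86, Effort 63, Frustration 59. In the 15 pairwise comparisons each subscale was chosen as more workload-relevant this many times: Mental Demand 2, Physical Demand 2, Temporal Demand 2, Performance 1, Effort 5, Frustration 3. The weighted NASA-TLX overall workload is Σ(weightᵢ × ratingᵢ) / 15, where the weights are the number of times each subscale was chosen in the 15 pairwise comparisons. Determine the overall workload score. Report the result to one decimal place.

62.3

The tallies are the weights (they sum to 15).
Weighted sum = 2·57 + 2·50 + 2·71 + 1·86 + 5·63 + 3·59
            = 114 + 100 + 142 + 86 + 315 + 177 = 934.
Overall workload = 934 / 15 = 62.2667 ≈ 62.3.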